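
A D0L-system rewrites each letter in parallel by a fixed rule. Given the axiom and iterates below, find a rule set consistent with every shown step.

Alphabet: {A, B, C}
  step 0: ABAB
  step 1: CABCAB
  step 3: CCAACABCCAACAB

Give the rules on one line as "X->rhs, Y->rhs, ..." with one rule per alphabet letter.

A->C, B->AB, C->AA

  step 0 ⇒ step 1: ABAB ⇒ C·AB·C·AB
    A ↦ C
    B ↦ AB
    C ↦ AA  (constrained at step 1)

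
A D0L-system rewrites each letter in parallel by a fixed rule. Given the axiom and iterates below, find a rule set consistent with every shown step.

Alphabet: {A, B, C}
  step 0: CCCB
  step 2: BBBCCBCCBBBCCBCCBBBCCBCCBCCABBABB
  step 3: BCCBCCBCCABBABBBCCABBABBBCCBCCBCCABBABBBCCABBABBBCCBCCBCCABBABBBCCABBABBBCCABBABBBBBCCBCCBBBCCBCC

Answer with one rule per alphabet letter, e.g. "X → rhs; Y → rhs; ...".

A->BB, B->BCC, C->ABB

  step 2 ⇒ step 3: BBBCCBCCBBBCCBCCBBBCCBCCBCCABBABB ⇒ BCC·BCC·BCC·ABB·ABB·BCC·ABB·ABB·BCC·BCC·BCC·ABB·ABB·BCC·ABB·ABB·BCC·BCC·BCC·ABB·ABB·BCC·ABB·ABB·BCC·ABB·ABB·BB·BCC·BCC·BB·BCC·BCC
    A ↦ BB
    B ↦ BCC
    C ↦ ABB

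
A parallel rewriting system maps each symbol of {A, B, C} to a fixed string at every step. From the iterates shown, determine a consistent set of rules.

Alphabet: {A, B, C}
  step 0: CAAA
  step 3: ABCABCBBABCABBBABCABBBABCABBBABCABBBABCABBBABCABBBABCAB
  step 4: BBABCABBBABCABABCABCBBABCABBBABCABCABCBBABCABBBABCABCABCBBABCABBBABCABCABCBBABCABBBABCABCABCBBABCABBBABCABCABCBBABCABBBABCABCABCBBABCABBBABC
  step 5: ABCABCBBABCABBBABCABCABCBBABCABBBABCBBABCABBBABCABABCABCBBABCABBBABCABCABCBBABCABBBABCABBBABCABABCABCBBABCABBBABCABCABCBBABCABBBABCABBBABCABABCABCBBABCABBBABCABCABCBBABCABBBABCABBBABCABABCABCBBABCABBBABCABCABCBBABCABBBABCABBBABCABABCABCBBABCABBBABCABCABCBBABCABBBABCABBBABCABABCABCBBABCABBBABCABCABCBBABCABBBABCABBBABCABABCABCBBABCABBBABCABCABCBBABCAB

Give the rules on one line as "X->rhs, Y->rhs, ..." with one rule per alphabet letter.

  step 4 ⇒ step 5: BBABCABBBABCABABCABCBBABCABBBABCABCABCBBABCABBBABCABCABCBBABCABBBABCABCABCBBABCABBBABCABCABCBBABCABBBABCABCABCBBABCABBBABCABCABCBBABCABBBABC ⇒ ABC·ABC·BB·ABC·AB·BB·ABC·ABC·ABC·BB·ABC·AB·BB·ABC·BB·ABC·AB·BB·ABC·AB·ABC·ABC·BB·ABC·AB·BB·ABC·ABC·ABC·BB·ABC·AB·BB·ABC·AB·BB·ABC·AB·ABC·ABC·BB·ABC·AB·BB·ABC·ABC·ABC·BB·ABC·AB·BB·ABC·AB·BB·ABC·AB·ABC·ABC·BB·ABC·AB·BB·ABC·ABC·ABC·BB·ABC·AB·BB·ABC·AB·BB·ABC·AB·ABC·ABC·BB·ABC·AB·BB·ABC·ABC·ABC·BB·ABC·AB·BB·ABC·AB·BB·ABC·AB·ABC·ABC·BB·ABC·AB·BB·ABC·ABC·ABC·BB·ABC·AB·BB·ABC·AB·BB·ABC·AB·ABC·ABC·BB·ABC·AB·BB·ABC·ABC·ABC·BB·ABC·AB·BB·ABC·AB·BB·ABC·AB·ABC·ABC·BB·ABC·AB·BB·ABC·ABC·ABC·BB·ABC·AB
    A ↦ BB
    B ↦ ABC
    C ↦ AB

A->BB, B->ABC, C->AB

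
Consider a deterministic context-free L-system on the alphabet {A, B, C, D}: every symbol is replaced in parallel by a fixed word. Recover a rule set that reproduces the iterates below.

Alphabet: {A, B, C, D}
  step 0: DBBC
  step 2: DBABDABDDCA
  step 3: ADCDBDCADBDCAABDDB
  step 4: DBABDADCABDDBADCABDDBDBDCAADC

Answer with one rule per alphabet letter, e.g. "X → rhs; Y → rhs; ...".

  step 3 ⇒ step 4: ADCDBDCADBDCAABDDB ⇒ DB·A·BD·A·DC·A·BD·DB·A·DC·A·BD·DB·DB·DC·A·A·DC
    A ↦ DB
    B ↦ DC
    C ↦ BD
    D ↦ A

A->DB, B->DC, C->BD, D->A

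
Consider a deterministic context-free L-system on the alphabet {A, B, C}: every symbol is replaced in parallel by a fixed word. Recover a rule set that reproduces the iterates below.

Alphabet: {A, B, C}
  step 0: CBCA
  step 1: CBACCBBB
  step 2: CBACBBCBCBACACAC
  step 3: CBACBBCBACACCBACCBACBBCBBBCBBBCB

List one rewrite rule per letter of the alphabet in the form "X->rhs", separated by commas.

  step 2 ⇒ step 3: CBACBBCBCBACACAC ⇒ CB·AC·BB·CB·AC·AC·CB·AC·CB·AC·BB·CB·BB·CB·BB·CB
    A ↦ BB
    B ↦ AC
    C ↦ CB

A->BB, B->AC, C->CB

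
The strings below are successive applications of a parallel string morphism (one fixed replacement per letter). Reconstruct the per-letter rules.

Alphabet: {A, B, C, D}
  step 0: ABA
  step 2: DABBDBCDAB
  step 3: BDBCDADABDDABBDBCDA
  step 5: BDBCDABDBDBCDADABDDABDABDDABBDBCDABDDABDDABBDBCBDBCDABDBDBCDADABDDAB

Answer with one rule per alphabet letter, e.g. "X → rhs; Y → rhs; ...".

  step 2 ⇒ step 3: DABBDBCDAB ⇒ BD·BC·DA·DA·BD·DA·B·BD·BC·DA
    A ↦ BC
    B ↦ DA
    C ↦ B
    D ↦ BD

A->BC, B->DA, C->B, D->BD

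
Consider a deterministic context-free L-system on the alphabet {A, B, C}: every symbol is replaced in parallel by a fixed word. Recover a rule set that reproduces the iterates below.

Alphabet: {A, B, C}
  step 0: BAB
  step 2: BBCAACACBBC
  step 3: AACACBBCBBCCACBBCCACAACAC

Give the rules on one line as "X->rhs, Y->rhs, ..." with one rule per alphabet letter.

A->BBC, B->A, C->CAC

  step 2 ⇒ step 3: BBCAACACBBC ⇒ A·A·CAC·BBC·BBC·CAC·BBC·CAC·A·A·CAC
    A ↦ BBC
    B ↦ A
    C ↦ CAC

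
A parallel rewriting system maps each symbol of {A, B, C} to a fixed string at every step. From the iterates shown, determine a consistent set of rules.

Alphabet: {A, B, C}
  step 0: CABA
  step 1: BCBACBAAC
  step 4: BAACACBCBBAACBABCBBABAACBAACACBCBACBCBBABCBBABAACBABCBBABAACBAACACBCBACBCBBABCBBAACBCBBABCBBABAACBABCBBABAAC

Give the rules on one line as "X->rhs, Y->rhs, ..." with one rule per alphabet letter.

A->AC, B->BA, C->BCB

  step 0 ⇒ step 1: CABA ⇒ BCB·AC·BA·AC
    A ↦ AC
    B ↦ BA
    C ↦ BCB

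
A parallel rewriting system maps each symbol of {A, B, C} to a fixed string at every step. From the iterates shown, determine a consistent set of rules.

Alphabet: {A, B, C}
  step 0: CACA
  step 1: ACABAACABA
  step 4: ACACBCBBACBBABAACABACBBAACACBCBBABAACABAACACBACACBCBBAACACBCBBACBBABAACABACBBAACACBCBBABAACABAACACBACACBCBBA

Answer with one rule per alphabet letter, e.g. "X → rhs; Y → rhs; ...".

A->BA, B->CB, C->ACA

  step 0 ⇒ step 1: CACA ⇒ ACA·BA·ACA·BA
    A ↦ BA
    C ↦ ACA
    B ↦ CB  (constrained at step 1)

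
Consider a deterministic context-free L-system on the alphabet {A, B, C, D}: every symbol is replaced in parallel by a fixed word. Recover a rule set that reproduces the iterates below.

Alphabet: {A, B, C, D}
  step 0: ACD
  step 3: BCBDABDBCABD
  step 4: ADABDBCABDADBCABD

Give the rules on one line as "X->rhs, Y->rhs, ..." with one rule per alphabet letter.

A->BC, B->A, C->D, D->BD

  step 3 ⇒ step 4: BCBDABDBCABD ⇒ A·D·A·BD·BC·A·BD·A·D·BC·A·BD
    A ↦ BC
    B ↦ A
    C ↦ D
    D ↦ BD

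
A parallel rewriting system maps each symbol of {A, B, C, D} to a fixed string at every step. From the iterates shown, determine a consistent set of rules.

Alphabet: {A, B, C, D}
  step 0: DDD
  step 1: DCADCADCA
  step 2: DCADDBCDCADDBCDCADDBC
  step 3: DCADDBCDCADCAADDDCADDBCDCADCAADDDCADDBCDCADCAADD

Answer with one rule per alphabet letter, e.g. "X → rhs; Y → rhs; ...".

  step 2 ⇒ step 3: DCADDBCDCADDBCDCADDBC ⇒ DCA·DD·BC·DCA·DCA·A·DD·DCA·DD·BC·DCA·DCA·A·DD·DCA·DD·BC·DCA·DCA·A·DD
    A ↦ BC
    B ↦ A
    C ↦ DD
    D ↦ DCA

A->BC, B->A, C->DD, D->DCA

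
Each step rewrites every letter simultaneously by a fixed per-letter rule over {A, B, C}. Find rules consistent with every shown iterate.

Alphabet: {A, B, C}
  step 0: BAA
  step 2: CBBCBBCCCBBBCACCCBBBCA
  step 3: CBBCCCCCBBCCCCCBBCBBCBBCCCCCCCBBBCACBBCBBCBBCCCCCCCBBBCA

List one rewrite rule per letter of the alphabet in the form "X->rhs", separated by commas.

A->BCA, B->CC, C->CBB

  step 2 ⇒ step 3: CBBCBBCCCBBBCACCCBBBCA ⇒ CBB·CC·CC·CBB·CC·CC·CBB·CBB·CBB·CC·CC·CC·CBB·BCA·CBB·CBB·CBB·CC·CC·CC·CBB·BCA
    A ↦ BCA
    B ↦ CC
    C ↦ CBB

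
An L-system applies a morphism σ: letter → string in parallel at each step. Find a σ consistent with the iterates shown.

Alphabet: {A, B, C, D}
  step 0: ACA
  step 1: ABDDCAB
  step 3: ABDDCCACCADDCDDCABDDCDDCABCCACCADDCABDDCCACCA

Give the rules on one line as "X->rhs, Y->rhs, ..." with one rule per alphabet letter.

  step 0 ⇒ step 1: ACA ⇒ AB·DDC·AB
    A ↦ AB
    C ↦ DDC
    B ↦ DD  (constrained at step 1)
    D ↦ CCA  (constrained at step 1)

A->AB, B->DD, C->DDC, D->CCA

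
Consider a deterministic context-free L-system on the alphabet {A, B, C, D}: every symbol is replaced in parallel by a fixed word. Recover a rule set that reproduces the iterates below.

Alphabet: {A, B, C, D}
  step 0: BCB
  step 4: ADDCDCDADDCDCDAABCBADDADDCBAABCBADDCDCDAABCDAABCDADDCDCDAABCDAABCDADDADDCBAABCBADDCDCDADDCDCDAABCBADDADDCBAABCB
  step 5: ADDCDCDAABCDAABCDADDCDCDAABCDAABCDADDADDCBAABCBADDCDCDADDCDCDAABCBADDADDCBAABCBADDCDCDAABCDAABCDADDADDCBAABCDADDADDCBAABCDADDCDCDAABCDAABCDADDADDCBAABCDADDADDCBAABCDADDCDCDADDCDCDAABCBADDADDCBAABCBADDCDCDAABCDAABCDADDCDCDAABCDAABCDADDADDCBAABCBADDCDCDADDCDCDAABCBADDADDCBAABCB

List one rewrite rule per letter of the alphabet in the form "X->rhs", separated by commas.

  step 4 ⇒ step 5: ADDCDCDADDCDCDAABCBADDADDCBAABCBADDCDCDAABCDAABCDADDCDCDAABCDAABCDADDADDCBAABCBADDCDCDADDCDCDAABCBADDADDCBAABCB ⇒ ADD·CD·CD·AAB·CD·AAB·CD·ADD·CD·CD·AAB·CD·AAB·CD·ADD·ADD·CB·AAB·CB·ADD·CD·CD·ADD·CD·CD·AAB·CB·ADD·ADD·CB·AAB·CB·ADD·CD·CD·AAB·CD·AAB·CD·ADD·ADD·CB·AAB·CD·ADD·ADD·CB·AAB·CD·ADD·CD·CD·AAB·CD·AAB·CD·ADD·ADD·CB·AAB·CD·ADD·ADD·CB·AAB·CD·ADD·CD·CD·ADD·CD·CD·AAB·CB·ADD·ADD·CB·AAB·CB·ADD·CD·CD·AAB·CD·AAB·CD·ADD·CD·CD·AAB·CD·AAB·CD·ADD·ADD·CB·AAB·CB·ADD·CD·CD·ADD·CD·CD·AAB·CB·ADD·ADD·CB·AAB·CB
    A ↦ ADD
    B ↦ CB
    C ↦ AAB
    D ↦ CD

A->ADD, B->CB, C->AAB, D->CD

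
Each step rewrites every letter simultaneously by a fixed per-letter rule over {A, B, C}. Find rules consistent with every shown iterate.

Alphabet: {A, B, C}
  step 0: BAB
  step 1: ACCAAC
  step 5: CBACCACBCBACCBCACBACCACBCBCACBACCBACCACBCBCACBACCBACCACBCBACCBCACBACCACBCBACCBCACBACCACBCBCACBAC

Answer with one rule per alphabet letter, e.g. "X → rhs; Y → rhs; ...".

A->CA, B->AC, C->CB

  step 0 ⇒ step 1: BAB ⇒ AC·CA·AC
    A ↦ CA
    B ↦ AC
    C ↦ CB  (constrained at step 1)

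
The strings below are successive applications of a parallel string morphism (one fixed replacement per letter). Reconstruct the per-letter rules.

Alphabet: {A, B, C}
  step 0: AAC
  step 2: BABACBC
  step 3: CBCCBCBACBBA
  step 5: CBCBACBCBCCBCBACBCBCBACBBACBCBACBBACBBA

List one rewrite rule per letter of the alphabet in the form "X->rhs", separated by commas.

A->C, B->CB, C->BA

  step 2 ⇒ step 3: BABACBC ⇒ CB·C·CB·C·BA·CB·BA
    A ↦ C
    B ↦ CB
    C ↦ BA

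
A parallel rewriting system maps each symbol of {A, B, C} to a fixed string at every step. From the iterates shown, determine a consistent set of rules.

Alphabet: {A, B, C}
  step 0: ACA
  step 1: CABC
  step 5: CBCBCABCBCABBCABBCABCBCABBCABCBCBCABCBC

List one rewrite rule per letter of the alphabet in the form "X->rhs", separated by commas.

  step 0 ⇒ step 1: ACA ⇒ C·AB·C
    A ↦ C
    C ↦ AB
    B ↦ BC  (constrained at step 1)

A->C, B->BC, C->AB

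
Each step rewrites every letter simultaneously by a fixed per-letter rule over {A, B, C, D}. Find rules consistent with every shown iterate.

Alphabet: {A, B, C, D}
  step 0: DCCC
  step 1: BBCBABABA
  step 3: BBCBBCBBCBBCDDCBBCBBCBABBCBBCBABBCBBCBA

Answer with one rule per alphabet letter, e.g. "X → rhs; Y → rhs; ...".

  step 0 ⇒ step 1: DCCC ⇒ BBC·BA·BA·BA
    C ↦ BA
    D ↦ BBC
    A ↦ C  (constrained at step 1)
    B ↦ DD  (constrained at step 1)

A->C, B->DD, C->BA, D->BBC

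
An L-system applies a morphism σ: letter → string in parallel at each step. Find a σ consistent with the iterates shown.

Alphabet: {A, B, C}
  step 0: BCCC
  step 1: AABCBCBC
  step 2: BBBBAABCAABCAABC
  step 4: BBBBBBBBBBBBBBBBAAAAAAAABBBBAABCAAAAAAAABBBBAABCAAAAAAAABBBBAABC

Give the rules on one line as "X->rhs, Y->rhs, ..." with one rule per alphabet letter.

  step 1 ⇒ step 2: AABCBCBC ⇒ BB·BB·AA·BC·AA·BC·AA·BC
    A ↦ BB
    B ↦ AA
    C ↦ BC

A->BB, B->AA, C->BC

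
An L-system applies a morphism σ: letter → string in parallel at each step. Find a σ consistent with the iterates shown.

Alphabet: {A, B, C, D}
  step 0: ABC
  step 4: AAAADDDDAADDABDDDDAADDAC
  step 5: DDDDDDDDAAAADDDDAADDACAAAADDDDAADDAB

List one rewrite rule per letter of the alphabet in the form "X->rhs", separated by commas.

  step 4 ⇒ step 5: AAAADDDDAADDABDDDDAADDAC ⇒ DD·DD·DD·DD·A·A·A·A·DD·DD·A·A·DD·AC·A·A·A·A·DD·DD·A·A·DD·AB
    A ↦ DD
    B ↦ AC
    C ↦ AB
    D ↦ A

A->DD, B->AC, C->AB, D->A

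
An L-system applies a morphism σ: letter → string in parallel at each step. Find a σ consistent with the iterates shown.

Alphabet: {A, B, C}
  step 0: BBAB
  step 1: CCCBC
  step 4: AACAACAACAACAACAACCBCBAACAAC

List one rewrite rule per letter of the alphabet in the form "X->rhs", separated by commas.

  step 0 ⇒ step 1: BBAB ⇒ C·C·CB·C
    A ↦ CB
    B ↦ C
    C ↦ AA  (constrained at step 1)

A->CB, B->C, C->AA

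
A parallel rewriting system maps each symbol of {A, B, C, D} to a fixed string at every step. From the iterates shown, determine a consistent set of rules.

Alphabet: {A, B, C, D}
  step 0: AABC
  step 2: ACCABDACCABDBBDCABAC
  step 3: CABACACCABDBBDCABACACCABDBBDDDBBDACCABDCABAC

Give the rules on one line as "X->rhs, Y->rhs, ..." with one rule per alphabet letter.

A->CAB, B->D, C->AC, D->BBD

  step 2 ⇒ step 3: ACCABDACCABDBBDCABAC ⇒ CAB·AC·AC·CAB·D·BBD·CAB·AC·AC·CAB·D·BBD·D·D·BBD·AC·CAB·D·CAB·AC
    A ↦ CAB
    B ↦ D
    C ↦ AC
    D ↦ BBD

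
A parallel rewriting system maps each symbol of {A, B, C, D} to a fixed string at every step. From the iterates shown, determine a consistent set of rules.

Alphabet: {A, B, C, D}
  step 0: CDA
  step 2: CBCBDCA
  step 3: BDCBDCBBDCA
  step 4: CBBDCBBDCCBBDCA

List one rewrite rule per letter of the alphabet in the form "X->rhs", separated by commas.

  step 3 ⇒ step 4: BDCBDCBBDCA ⇒ C·B·BD·C·B·BD·C·C·B·BD·CA
    A ↦ CA
    B ↦ C
    C ↦ BD
    D ↦ B

A->CA, B->C, C->BD, D->B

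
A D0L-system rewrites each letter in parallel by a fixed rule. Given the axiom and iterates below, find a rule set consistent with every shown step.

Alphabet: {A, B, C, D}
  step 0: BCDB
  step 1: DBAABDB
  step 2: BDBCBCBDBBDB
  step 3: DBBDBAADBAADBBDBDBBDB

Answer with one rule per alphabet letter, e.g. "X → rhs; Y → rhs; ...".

  step 2 ⇒ step 3: BDBCBCBDBBDB ⇒ DB·B·DB·AA·DB·AA·DB·B·DB·DB·B·DB
    B ↦ DB
    C ↦ AA
    D ↦ B
  step 1 ⇒ step 2: DBAABDB ⇒ B·DB·CB·CB·DB·B·DB
    A ↦ CB

A->CB, B->DB, C->AA, D->B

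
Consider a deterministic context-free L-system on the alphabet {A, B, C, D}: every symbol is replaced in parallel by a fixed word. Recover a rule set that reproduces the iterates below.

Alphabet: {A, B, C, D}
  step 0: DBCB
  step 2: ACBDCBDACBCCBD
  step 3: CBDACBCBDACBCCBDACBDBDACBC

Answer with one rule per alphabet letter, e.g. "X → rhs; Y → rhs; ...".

  step 2 ⇒ step 3: ACBDCBDACBCCBD ⇒ C·BD·AC·BC·BD·AC·BC·C·BD·AC·BD·BD·AC·BC
    A ↦ C
    B ↦ AC
    C ↦ BD
    D ↦ BC

A->C, B->AC, C->BD, D->BC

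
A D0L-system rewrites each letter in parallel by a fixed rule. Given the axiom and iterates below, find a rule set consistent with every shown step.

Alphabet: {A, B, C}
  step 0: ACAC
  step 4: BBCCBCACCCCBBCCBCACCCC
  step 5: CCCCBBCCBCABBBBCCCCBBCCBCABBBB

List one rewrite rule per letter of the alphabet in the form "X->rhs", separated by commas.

A->CA, B->CC, C->B

  step 4 ⇒ step 5: BBCCBCACCCCBBCCBCACCCC ⇒ CC·CC·B·B·CC·B·CA·B·B·B·B·CC·CC·B·B·CC·B·CA·B·B·B·B
    A ↦ CA
    B ↦ CC
    C ↦ B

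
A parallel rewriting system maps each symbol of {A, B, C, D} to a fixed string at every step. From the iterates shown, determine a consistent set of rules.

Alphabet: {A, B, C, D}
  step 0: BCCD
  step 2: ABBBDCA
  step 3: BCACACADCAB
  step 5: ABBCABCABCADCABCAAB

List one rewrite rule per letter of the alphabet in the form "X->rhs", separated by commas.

A->B, B->CA, C->A, D->DC

  step 2 ⇒ step 3: ABBBDCA ⇒ B·CA·CA·CA·DC·A·B
    A ↦ B
    B ↦ CA
    C ↦ A
    D ↦ DC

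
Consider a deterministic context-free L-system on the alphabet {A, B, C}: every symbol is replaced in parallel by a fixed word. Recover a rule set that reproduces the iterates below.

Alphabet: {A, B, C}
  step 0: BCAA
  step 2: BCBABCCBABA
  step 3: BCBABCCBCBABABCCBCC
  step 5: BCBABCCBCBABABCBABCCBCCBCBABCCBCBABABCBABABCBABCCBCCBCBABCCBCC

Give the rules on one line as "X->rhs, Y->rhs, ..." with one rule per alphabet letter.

  step 2 ⇒ step 3: BCBABCCBABA ⇒ BC·BA·BC·C·BC·BA·BA·BC·C·BC·C
    A ↦ C
    B ↦ BC
    C ↦ BA

A->C, B->BC, C->BA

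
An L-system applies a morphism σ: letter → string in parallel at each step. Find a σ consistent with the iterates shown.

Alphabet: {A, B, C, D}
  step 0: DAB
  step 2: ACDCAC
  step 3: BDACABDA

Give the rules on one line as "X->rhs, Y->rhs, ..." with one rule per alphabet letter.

  step 2 ⇒ step 3: ACDCAC ⇒ BD·A·C·A·BD·A
    A ↦ BD
    C ↦ A
    D ↦ C
    B ↦ CD  (constrained at step 0)

A->BD, B->CD, C->A, D->C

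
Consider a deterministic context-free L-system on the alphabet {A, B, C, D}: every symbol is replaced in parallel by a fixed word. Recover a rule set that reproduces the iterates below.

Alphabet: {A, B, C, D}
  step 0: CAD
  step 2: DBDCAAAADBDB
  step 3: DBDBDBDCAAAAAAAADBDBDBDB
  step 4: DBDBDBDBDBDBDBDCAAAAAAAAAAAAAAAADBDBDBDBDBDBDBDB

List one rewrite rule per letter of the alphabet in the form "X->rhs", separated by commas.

A->AA, B->DB, C->DC, D->DB

  step 3 ⇒ step 4: DBDBDBDCAAAAAAAADBDBDBDB ⇒ DB·DB·DB·DB·DB·DB·DB·DC·AA·AA·AA·AA·AA·AA·AA·AA·DB·DB·DB·DB·DB·DB·DB·DB
    A ↦ AA
    B ↦ DB
    C ↦ DC
    D ↦ DB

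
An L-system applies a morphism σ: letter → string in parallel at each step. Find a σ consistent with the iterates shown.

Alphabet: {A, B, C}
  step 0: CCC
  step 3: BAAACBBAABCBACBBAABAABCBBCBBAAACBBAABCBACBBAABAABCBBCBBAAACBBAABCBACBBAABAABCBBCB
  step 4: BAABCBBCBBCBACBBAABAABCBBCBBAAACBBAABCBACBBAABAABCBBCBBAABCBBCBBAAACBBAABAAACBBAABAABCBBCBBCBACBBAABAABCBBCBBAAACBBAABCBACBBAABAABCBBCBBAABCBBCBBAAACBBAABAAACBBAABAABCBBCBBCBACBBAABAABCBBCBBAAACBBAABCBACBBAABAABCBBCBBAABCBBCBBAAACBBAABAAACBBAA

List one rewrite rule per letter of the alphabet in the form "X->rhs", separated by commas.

A->BCB, B->BAA, C->ACB

  step 3 ⇒ step 4: BAAACBBAABCBACBBAABAABCBBCBBAAACBBAABCBACBBAABAABCBBCBBAAACBBAABCBACBBAABAABCBBCB ⇒ BAA·BCB·BCB·BCB·ACB·BAA·BAA·BCB·BCB·BAA·ACB·BAA·BCB·ACB·BAA·BAA·BCB·BCB·BAA·BCB·BCB·BAA·ACB·BAA·BAA·ACB·BAA·BAA·BCB·BCB·BCB·ACB·BAA·BAA·BCB·BCB·BAA·ACB·BAA·BCB·ACB·BAA·BAA·BCB·BCB·BAA·BCB·BCB·BAA·ACB·BAA·BAA·ACB·BAA·BAA·BCB·BCB·BCB·ACB·BAA·BAA·BCB·BCB·BAA·ACB·BAA·BCB·ACB·BAA·BAA·BCB·BCB·BAA·BCB·BCB·BAA·ACB·BAA·BAA·ACB·BAA
    A ↦ BCB
    B ↦ BAA
    C ↦ ACB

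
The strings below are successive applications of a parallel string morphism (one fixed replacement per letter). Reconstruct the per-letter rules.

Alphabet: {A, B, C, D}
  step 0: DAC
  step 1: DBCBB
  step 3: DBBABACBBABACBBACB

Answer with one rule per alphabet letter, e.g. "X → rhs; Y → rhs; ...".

  step 0 ⇒ step 1: DAC ⇒ DB·CB·B
    A ↦ CB
    C ↦ B
    D ↦ DB
    B ↦ BA  (constrained at step 1)

A->CB, B->BA, C->B, D->DB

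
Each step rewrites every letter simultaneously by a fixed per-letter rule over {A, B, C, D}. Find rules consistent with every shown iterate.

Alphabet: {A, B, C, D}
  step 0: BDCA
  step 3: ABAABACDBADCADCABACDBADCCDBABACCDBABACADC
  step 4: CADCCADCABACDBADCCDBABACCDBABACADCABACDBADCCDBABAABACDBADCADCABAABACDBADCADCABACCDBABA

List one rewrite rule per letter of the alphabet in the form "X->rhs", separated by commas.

A->C, B->AD, C->ABA, D->CDB

  step 3 ⇒ step 4: ABAABACDBADCADCABACDBADCCDBABACCDBABACADC ⇒ C·AD·C·C·AD·C·ABA·CDB·AD·C·CDB·ABA·C·CDB·ABA·C·AD·C·ABA·CDB·AD·C·CDB·ABA·ABA·CDB·AD·C·AD·C·ABA·ABA·CDB·AD·C·AD·C·ABA·C·CDB·ABA
    A ↦ C
    B ↦ AD
    C ↦ ABA
    D ↦ CDB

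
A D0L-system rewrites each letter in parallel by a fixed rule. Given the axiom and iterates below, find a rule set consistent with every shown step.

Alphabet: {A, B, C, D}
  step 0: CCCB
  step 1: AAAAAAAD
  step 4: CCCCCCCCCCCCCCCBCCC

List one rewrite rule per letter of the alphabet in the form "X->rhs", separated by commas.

  step 0 ⇒ step 1: CCCB ⇒ AA·AA·AA·AD
    B ↦ AD
    C ↦ AA
    A ↦ C  (constrained at step 1)
    D ↦ BC  (constrained at step 1)

A->C, B->AD, C->AA, D->BC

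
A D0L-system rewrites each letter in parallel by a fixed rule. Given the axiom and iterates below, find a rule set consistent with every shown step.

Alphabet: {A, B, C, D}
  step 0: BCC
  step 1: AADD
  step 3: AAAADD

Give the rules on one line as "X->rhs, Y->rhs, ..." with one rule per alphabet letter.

  step 0 ⇒ step 1: BCC ⇒ AA·D·D
    B ↦ AA
    C ↦ D
    A ↦ B  (constrained at step 1)
    D ↦ C  (constrained at step 1)

A->B, B->AA, C->D, D->C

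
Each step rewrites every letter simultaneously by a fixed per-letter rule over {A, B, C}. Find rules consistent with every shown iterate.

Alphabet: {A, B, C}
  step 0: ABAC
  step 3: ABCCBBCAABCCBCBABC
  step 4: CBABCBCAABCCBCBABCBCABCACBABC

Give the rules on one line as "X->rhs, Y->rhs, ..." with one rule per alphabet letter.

A->CB, B->A, C->BC

  step 3 ⇒ step 4: ABCCBBCAABCCBCBABC ⇒ CB·A·BC·BC·A·A·BC·CB·CB·A·BC·BC·A·BC·A·CB·A·BC
    A ↦ CB
    B ↦ A
    C ↦ BC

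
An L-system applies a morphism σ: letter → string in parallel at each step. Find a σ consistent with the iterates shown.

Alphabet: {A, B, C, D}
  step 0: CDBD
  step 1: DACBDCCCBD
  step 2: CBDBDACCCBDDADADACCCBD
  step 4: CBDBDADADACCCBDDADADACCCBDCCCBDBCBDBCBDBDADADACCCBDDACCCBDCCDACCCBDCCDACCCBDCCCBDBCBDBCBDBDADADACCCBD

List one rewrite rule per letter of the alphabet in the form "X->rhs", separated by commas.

  step 1 ⇒ step 2: DACBDCCCBD ⇒ CBD·B·DA·CC·CBD·DA·DA·DA·CC·CBD
    A ↦ B
    B ↦ CC
    C ↦ DA
    D ↦ CBD

A->B, B->CC, C->DA, D->CBD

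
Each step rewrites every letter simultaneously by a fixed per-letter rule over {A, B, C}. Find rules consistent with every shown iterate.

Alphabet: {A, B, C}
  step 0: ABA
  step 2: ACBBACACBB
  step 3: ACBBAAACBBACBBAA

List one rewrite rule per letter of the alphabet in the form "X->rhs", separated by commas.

A->AC, B->A, C->BB

  step 2 ⇒ step 3: ACBBACACBB ⇒ AC·BB·A·A·AC·BB·AC·BB·A·A
    A ↦ AC
    B ↦ A
    C ↦ BB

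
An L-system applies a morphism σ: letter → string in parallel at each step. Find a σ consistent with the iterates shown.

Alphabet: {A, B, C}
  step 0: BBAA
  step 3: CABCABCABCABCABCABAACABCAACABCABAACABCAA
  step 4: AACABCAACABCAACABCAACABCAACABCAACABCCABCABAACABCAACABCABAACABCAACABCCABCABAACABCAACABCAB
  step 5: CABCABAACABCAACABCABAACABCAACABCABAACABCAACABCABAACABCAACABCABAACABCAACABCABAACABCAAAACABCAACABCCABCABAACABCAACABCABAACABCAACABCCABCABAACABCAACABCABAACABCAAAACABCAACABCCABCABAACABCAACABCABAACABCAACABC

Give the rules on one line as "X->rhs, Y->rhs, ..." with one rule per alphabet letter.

  step 4 ⇒ step 5: AACABCAACABCAACABCAACABCAACABCAACABCCABCABAACABCAACABCABAACABCAACABCCABCABAACABCAACABCAB ⇒ CAB·CAB·AA·CAB·C·AA·CAB·CAB·AA·CAB·C·AA·CAB·CAB·AA·CAB·C·AA·CAB·CAB·AA·CAB·C·AA·CAB·CAB·AA·CAB·C·AA·CAB·CAB·AA·CAB·C·AA·AA·CAB·C·AA·CAB·C·CAB·CAB·AA·CAB·C·AA·CAB·CAB·AA·CAB·C·AA·CAB·C·CAB·CAB·AA·CAB·C·AA·CAB·CAB·AA·CAB·C·AA·AA·CAB·C·AA·CAB·C·CAB·CAB·AA·CAB·C·AA·CAB·CAB·AA·CAB·C·AA·CAB·C
    A ↦ CAB
    B ↦ C
    C ↦ AA

A->CAB, B->C, C->AA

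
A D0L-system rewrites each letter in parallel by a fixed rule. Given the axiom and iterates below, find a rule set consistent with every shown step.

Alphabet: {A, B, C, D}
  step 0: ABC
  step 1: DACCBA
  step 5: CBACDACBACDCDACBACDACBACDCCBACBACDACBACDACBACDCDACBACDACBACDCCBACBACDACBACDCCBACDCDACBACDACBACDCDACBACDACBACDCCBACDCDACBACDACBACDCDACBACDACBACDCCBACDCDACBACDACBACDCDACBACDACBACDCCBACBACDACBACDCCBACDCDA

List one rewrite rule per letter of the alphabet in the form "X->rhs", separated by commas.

  step 0 ⇒ step 1: ABC ⇒ DA·C·CBA
    A ↦ DA
    B ↦ C
    C ↦ CBA
    D ↦ CDC  (constrained at step 1)

A->DA, B->C, C->CBA, D->CDC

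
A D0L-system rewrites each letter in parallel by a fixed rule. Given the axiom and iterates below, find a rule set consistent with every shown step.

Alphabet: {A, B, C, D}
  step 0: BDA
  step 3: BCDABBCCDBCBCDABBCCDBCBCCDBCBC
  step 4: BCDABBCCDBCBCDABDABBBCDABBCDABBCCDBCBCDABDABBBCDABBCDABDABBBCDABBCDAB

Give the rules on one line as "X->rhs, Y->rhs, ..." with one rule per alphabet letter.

A->CCD, B->BC, C->DAB, D->B

  step 3 ⇒ step 4: BCDABBCCDBCBCDABBCCDBCBCCDBCBC ⇒ BC·DAB·B·CCD·BC·BC·DAB·DAB·B·BC·DAB·BC·DAB·B·CCD·BC·BC·DAB·DAB·B·BC·DAB·BC·DAB·DAB·B·BC·DAB·BC·DAB
    A ↦ CCD
    B ↦ BC
    C ↦ DAB
    D ↦ B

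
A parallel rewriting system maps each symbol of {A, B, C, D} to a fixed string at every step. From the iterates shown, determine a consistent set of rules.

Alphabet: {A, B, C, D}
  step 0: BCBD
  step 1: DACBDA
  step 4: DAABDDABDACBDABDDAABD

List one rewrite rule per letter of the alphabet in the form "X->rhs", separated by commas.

  step 0 ⇒ step 1: BCBD ⇒ D·ACB·D·A
    B ↦ D
    C ↦ ACB
    D ↦ A
    A ↦ BD  (constrained at step 1)

A->BD, B->D, C->ACB, D->A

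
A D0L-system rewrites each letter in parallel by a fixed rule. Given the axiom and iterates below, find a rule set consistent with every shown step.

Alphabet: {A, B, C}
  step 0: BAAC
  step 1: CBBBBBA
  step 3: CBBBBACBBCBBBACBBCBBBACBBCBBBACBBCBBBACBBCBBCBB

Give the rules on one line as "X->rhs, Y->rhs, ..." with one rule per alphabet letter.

  step 0 ⇒ step 1: BAAC ⇒ CBB·B·B·BA
    A ↦ B
    B ↦ CBB
    C ↦ BA

A->B, B->CBB, C->BA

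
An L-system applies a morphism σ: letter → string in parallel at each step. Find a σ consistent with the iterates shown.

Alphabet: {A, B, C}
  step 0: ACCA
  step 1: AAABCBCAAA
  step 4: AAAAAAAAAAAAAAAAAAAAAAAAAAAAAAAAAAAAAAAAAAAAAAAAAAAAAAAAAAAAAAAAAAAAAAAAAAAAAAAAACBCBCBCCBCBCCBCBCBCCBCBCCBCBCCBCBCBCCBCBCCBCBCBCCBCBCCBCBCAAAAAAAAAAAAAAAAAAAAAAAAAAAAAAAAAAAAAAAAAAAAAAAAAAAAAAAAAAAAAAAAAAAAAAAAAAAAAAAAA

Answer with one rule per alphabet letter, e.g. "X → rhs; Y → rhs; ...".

  step 0 ⇒ step 1: ACCA ⇒ AAA·BC·BC·AAA
    A ↦ AAA
    C ↦ BC
    B ↦ CBC  (constrained at step 1)

A->AAA, B->CBC, C->BC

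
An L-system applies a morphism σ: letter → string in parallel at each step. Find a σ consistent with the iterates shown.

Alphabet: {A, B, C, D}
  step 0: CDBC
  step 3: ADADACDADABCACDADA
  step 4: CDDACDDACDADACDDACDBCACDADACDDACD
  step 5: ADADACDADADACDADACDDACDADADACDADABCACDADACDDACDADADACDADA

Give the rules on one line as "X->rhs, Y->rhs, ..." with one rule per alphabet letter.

  step 4 ⇒ step 5: CDDACDDACDADACDDACDBCACDADACDDACD ⇒ A·DA·DA·CD·A·DA·DA·CD·A·DA·CD·DA·CD·A·DA·DA·CD·A·DA·BC·A·CD·A·DA·CD·DA·CD·A·DA·DA·CD·A·DA
    A ↦ CD
    B ↦ BC
    C ↦ A
    D ↦ DA

A->CD, B->BC, C->A, D->DA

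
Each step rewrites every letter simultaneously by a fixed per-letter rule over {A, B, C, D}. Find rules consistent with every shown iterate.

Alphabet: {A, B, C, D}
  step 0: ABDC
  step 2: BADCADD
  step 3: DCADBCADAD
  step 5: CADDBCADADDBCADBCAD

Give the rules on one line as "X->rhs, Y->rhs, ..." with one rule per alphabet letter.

  step 2 ⇒ step 3: BADCADD ⇒ D·C·AD·B·C·AD·AD
    A ↦ C
    B ↦ D
    C ↦ B
    D ↦ AD

A->C, B->D, C->B, D->AD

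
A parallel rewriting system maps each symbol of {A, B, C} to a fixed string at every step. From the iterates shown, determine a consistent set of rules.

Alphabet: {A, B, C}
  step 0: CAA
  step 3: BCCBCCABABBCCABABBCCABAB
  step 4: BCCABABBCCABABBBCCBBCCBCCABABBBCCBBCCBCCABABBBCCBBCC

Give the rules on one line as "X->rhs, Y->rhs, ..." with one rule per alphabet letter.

  step 3 ⇒ step 4: BCCBCCABABBCCABABBCCABAB ⇒ BCC·AB·AB·BCC·AB·AB·B·BCC·B·BCC·BCC·AB·AB·B·BCC·B·BCC·BCC·AB·AB·B·BCC·B·BCC
    A ↦ B
    B ↦ BCC
    C ↦ AB

A->B, B->BCC, C->AB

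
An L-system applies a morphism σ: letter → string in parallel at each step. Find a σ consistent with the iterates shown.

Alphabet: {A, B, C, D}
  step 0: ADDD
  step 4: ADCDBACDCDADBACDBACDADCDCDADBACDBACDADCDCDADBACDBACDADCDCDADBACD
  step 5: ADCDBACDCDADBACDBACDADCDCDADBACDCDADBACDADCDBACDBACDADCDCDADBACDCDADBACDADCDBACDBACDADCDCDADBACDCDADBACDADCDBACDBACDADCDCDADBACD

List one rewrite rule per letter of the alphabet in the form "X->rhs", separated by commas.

A->AD, B->CD, C->BA, D->CD

  step 4 ⇒ step 5: ADCDBACDCDADBACDBACDADCDCDADBACDBACDADCDCDADBACDBACDADCDCDADBACD ⇒ AD·CD·BA·CD·CD·AD·BA·CD·BA·CD·AD·CD·CD·AD·BA·CD·CD·AD·BA·CD·AD·CD·BA·CD·BA·CD·AD·CD·CD·AD·BA·CD·CD·AD·BA·CD·AD·CD·BA·CD·BA·CD·AD·CD·CD·AD·BA·CD·CD·AD·BA·CD·AD·CD·BA·CD·BA·CD·AD·CD·CD·AD·BA·CD
    A ↦ AD
    B ↦ CD
    C ↦ BA
    D ↦ CD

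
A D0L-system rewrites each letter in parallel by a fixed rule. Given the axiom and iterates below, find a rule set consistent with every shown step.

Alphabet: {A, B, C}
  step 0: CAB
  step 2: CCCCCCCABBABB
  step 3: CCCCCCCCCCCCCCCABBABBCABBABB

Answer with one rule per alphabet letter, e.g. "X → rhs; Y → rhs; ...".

A->C, B->ABB, C->CC

  step 2 ⇒ step 3: CCCCCCCABBABB ⇒ CC·CC·CC·CC·CC·CC·CC·C·ABB·ABB·C·ABB·ABB
    A ↦ C
    B ↦ ABB
    C ↦ CC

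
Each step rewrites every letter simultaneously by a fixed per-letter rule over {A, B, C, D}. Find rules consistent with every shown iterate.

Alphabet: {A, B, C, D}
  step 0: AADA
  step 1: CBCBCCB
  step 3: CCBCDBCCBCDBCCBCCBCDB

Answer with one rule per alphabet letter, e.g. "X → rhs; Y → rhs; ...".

A->CB, B->DB, C->DA, D->C

  step 0 ⇒ step 1: AADA ⇒ CB·CB·C·CB
    A ↦ CB
    D ↦ C
    B ↦ DB  (constrained at step 1)
    C ↦ DA  (constrained at step 1)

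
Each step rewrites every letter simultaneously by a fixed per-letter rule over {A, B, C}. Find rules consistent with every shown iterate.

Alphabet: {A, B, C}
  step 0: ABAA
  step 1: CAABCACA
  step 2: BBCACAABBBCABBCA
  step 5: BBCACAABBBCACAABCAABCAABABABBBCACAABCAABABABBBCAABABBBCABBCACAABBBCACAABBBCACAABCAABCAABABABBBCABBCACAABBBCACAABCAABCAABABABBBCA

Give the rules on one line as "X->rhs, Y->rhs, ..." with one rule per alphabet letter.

A->CA, B->AB, C->BB

  step 1 ⇒ step 2: CAABCACA ⇒ BB·CA·CA·AB·BB·CA·BB·CA
    A ↦ CA
    B ↦ AB
    C ↦ BB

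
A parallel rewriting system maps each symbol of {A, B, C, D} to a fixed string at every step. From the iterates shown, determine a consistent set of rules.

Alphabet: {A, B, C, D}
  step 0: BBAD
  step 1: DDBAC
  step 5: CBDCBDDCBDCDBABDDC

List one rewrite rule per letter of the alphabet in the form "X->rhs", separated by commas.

A->BA, B->D, C->BD, D->C

  step 0 ⇒ step 1: BBAD ⇒ D·D·BA·C
    A ↦ BA
    B ↦ D
    D ↦ C
    C ↦ BD  (constrained at step 1)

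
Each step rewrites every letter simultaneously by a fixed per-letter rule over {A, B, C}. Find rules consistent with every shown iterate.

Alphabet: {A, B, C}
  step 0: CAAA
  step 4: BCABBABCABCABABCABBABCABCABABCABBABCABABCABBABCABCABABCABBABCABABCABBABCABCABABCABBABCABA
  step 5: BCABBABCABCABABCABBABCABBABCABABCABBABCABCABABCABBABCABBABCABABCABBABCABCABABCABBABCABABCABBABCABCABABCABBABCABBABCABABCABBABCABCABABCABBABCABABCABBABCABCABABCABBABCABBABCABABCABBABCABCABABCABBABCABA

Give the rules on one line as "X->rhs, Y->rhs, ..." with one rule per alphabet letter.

  step 4 ⇒ step 5: BCABBABCABCABABCABBABCABCABABCABBABCABABCABBABCABCABABCABBABCABABCABBABCABCABABCABBABCABA ⇒ BCA·B·BA·BCA·BCA·BA·BCA·B·BA·BCA·B·BA·BCA·BA·BCA·B·BA·BCA·BCA·BA·BCA·B·BA·BCA·B·BA·BCA·BA·BCA·B·BA·BCA·BCA·BA·BCA·B·BA·BCA·BA·BCA·B·BA·BCA·BCA·BA·BCA·B·BA·BCA·B·BA·BCA·BA·BCA·B·BA·BCA·BCA·BA·BCA·B·BA·BCA·BA·BCA·B·BA·BCA·BCA·BA·BCA·B·BA·BCA·B·BA·BCA·BA·BCA·B·BA·BCA·BCA·BA·BCA·B·BA·BCA·BA
    A ↦ BA
    B ↦ BCA
    C ↦ B

A->BA, B->BCA, C->B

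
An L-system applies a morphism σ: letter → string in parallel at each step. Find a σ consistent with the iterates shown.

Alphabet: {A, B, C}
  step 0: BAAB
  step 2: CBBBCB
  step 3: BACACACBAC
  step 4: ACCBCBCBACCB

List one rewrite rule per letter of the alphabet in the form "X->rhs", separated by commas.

  step 3 ⇒ step 4: BACACACBAC ⇒ AC·C·B·C·B·C·B·AC·C·B
    A ↦ C
    B ↦ AC
    C ↦ B

A->C, B->AC, C->B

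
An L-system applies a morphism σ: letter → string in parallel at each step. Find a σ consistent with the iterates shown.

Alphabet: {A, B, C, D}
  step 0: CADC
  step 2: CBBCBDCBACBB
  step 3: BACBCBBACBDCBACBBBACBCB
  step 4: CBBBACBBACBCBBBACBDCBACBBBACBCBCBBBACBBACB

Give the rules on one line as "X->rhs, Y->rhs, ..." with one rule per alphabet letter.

  step 3 ⇒ step 4: BACBCBBACBDCBACBBBACBCB ⇒ CB·B·BA·CB·BA·CB·CB·B·BA·CB·DC·BA·CB·B·BA·CB·CB·CB·B·BA·CB·BA·CB
    A ↦ B
    B ↦ CB
    C ↦ BA
    D ↦ DC

A->B, B->CB, C->BA, D->DC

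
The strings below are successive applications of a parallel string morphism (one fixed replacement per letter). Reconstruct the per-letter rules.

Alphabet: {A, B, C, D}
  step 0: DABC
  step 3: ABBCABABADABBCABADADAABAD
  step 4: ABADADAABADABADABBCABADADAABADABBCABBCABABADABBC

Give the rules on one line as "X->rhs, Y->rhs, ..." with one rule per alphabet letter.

A->AB, B->AD, C->A, D->BC

  step 3 ⇒ step 4: ABBCABABADABBCABADADAABAD ⇒ AB·AD·AD·A·AB·AD·AB·AD·AB·BC·AB·AD·AD·A·AB·AD·AB·BC·AB·BC·AB·AB·AD·AB·BC
    A ↦ AB
    B ↦ AD
    C ↦ A
    D ↦ BC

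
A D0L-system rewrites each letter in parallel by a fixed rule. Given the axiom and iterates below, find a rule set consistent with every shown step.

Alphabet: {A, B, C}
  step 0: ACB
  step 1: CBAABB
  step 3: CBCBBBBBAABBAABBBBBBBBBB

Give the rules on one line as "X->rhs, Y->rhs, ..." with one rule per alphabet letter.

A->CB, B->BB, C->AA

  step 0 ⇒ step 1: ACB ⇒ CB·AA·BB
    A ↦ CB
    B ↦ BB
    C ↦ AA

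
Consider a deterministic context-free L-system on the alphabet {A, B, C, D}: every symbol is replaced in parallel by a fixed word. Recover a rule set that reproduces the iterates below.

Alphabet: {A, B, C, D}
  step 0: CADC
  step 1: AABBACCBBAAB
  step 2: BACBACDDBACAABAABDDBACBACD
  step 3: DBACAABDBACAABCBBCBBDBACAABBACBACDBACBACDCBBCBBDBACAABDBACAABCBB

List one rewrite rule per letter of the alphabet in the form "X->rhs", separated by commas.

  step 2 ⇒ step 3: BACBACDDBACAABAABDDBACBACD ⇒ D·BAC·AAB·D·BAC·AAB·CBB·CBB·D·BAC·AAB·BAC·BAC·D·BAC·BAC·D·CBB·CBB·D·BAC·AAB·D·BAC·AAB·CBB
    A ↦ BAC
    B ↦ D
    C ↦ AAB
    D ↦ CBB

A->BAC, B->D, C->AAB, D->CBB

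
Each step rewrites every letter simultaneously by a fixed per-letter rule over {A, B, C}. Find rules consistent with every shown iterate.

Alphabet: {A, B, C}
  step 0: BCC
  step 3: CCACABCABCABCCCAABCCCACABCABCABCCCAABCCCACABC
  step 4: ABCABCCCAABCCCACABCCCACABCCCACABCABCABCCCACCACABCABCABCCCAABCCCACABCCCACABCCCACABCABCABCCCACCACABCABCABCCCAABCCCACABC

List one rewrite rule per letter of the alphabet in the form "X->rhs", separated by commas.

A->CCA, B->C, C->ABC

  step 3 ⇒ step 4: CCACABCABCABCCCAABCCCACABCABCABCCCAABCCCACABC ⇒ ABC·ABC·CCA·ABC·CCA·C·ABC·CCA·C·ABC·CCA·C·ABC·ABC·ABC·CCA·CCA·C·ABC·ABC·ABC·CCA·ABC·CCA·C·ABC·CCA·C·ABC·CCA·C·ABC·ABC·ABC·CCA·CCA·C·ABC·ABC·ABC·CCA·ABC·CCA·C·ABC
    A ↦ CCA
    B ↦ C
    C ↦ ABC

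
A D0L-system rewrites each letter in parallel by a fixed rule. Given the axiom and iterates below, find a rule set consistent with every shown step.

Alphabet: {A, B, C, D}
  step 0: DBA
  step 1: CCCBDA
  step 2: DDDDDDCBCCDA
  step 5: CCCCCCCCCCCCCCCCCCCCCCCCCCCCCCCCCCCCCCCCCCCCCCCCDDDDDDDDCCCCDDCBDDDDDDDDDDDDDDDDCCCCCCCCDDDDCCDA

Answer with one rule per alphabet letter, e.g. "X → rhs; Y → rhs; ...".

A->DA, B->CB, C->DD, D->CC

  step 1 ⇒ step 2: CCCBDA ⇒ DD·DD·DD·CB·CC·DA
    A ↦ DA
    B ↦ CB
    C ↦ DD
    D ↦ CC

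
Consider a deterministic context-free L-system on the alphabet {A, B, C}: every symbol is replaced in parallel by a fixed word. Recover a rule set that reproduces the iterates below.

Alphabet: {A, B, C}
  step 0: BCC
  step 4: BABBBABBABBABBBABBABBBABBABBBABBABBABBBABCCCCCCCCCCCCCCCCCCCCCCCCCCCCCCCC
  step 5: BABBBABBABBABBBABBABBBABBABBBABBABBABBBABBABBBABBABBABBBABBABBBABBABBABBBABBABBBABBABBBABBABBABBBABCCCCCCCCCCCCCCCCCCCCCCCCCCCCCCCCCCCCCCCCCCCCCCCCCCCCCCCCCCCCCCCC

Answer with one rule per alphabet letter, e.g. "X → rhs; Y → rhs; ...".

  step 4 ⇒ step 5: BABBBABBABBABBBABBABBBABBABBBABBABBABBBABCCCCCCCCCCCCCCCCCCCCCCCCCCCCCCCC ⇒ BAB·B·BAB·BAB·BAB·B·BAB·BAB·B·BAB·BAB·B·BAB·BAB·BAB·B·BAB·BAB·B·BAB·BAB·BAB·B·BAB·BAB·B·BAB·BAB·BAB·B·BAB·BAB·B·BAB·BAB·B·BAB·BAB·BAB·B·BAB·CC·CC·CC·CC·CC·CC·CC·CC·CC·CC·CC·CC·CC·CC·CC·CC·CC·CC·CC·CC·CC·CC·CC·CC·CC·CC·CC·CC·CC·CC·CC·CC
    A ↦ B
    B ↦ BAB
    C ↦ CC

A->B, B->BAB, C->CC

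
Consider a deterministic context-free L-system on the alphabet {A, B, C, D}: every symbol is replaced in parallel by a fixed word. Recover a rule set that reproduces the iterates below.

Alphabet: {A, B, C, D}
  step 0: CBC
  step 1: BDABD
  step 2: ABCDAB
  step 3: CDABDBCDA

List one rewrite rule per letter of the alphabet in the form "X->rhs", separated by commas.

  step 2 ⇒ step 3: ABCDAB ⇒ CD·A·BD·B·CD·A
    A ↦ CD
    B ↦ A
    C ↦ BD
    D ↦ B

A->CD, B->A, C->BD, D->B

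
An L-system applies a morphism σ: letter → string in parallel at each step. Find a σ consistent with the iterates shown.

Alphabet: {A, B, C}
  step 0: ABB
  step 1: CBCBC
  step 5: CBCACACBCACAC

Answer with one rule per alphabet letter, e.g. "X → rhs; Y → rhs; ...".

A->C, B->BC, C->A

  step 0 ⇒ step 1: ABB ⇒ C·BC·BC
    A ↦ C
    B ↦ BC
    C ↦ A  (constrained at step 1)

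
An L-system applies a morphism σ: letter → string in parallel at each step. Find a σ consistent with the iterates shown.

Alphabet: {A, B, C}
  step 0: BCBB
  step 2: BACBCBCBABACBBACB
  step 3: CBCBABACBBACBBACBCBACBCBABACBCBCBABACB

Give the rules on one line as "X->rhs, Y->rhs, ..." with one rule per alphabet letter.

A->CBA, B->CB, C->BA

  step 2 ⇒ step 3: BACBCBCBABACBBACB ⇒ CB·CBA·BA·CB·BA·CB·BA·CB·CBA·CB·CBA·BA·CB·CB·CBA·BA·CB
    A ↦ CBA
    B ↦ CB
    C ↦ BA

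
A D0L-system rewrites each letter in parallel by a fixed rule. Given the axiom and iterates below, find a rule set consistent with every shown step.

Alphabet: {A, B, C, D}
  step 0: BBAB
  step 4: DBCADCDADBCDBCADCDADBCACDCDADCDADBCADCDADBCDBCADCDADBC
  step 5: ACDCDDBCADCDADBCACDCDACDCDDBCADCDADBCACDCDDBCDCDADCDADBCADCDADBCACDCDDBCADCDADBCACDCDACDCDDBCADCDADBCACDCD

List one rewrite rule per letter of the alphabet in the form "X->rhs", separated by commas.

A->DBC, B->C, C->DCD, D->A

  step 4 ⇒ step 5: DBCADCDADBCDBCADCDADBCACDCDADCDADBCADCDADBCDBCADCDADBC ⇒ A·C·DCD·DBC·A·DCD·A·DBC·A·C·DCD·A·C·DCD·DBC·A·DCD·A·DBC·A·C·DCD·DBC·DCD·A·DCD·A·DBC·A·DCD·A·DBC·A·C·DCD·DBC·A·DCD·A·DBC·A·C·DCD·A·C·DCD·DBC·A·DCD·A·DBC·A·C·DCD
    A ↦ DBC
    B ↦ C
    C ↦ DCD
    D ↦ A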